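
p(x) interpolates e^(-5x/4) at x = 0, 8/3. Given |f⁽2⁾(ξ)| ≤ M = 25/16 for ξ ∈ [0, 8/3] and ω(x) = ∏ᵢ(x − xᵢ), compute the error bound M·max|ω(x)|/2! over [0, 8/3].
25/18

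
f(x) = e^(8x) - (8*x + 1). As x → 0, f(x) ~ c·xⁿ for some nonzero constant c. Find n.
2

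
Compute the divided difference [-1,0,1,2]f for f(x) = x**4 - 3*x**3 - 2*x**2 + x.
-1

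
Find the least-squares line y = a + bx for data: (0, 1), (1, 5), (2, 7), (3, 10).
a = 7/5, b = 29/10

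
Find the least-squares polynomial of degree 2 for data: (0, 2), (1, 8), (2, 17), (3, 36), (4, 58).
11/5 + (2)x + (3)x²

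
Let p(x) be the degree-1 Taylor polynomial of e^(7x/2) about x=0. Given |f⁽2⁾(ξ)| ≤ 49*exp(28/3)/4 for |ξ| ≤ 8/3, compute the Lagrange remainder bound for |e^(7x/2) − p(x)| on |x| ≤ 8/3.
392*exp(28/3)/9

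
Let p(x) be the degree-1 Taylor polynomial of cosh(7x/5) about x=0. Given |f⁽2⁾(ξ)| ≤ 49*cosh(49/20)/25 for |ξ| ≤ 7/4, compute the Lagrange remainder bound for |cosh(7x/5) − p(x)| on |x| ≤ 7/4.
2401*cosh(49/20)/800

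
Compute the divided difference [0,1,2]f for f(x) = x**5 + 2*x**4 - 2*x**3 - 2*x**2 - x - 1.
21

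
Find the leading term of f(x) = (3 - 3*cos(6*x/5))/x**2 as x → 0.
54/25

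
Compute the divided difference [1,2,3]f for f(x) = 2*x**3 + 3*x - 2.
12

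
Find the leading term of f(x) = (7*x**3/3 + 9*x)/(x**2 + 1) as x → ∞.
7*x/3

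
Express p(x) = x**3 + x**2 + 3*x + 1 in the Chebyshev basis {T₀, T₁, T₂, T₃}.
(3/2)T₀ + (15/4)T₁ + (1/2)T₂ + (1/4)T₃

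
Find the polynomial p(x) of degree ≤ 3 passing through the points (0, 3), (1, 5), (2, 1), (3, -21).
-2*x**3 + 3*x**2 + x + 3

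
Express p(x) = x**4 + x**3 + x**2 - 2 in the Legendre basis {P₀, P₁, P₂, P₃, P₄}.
(-22/15)P₀ + (3/5)P₁ + (26/21)P₂ + (2/5)P₃ + (8/35)P₄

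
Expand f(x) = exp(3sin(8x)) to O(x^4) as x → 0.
1 + 24*x + 288*x**2 + 2048*x**3 + O(x**4)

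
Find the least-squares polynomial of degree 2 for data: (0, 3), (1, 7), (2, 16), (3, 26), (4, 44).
22/7 + (127/70)x + (29/14)x²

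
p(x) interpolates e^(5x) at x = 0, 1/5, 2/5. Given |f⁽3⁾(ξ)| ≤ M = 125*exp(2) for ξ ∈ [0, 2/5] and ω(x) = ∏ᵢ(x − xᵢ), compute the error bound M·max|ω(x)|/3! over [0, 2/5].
sqrt(3)*exp(2)/27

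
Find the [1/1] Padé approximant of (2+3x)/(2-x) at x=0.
(3*x/2 + 1)/(1 - x/2)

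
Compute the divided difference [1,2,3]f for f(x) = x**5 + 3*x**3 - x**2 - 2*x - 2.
107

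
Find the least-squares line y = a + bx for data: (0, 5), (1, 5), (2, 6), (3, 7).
a = 47/10, b = 7/10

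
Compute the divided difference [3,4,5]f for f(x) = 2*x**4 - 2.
194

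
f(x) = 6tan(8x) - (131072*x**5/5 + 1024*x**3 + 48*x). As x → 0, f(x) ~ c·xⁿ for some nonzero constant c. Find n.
7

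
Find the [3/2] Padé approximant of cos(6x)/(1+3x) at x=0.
(36*x**3 - 12*x**2 - 3*x + 1)/(1 - 3*x**2)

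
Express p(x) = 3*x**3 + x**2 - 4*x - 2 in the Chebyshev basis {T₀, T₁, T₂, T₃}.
(-3/2)T₀ + (-7/4)T₁ + (1/2)T₂ + (3/4)T₃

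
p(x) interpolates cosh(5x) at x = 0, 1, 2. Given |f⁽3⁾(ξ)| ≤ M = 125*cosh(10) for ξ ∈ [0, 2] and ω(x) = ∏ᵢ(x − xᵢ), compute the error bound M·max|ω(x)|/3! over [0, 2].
125*sqrt(3)*cosh(10)/27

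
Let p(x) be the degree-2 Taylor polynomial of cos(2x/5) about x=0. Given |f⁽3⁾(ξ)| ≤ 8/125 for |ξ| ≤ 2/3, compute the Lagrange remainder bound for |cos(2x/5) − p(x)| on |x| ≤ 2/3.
32/10125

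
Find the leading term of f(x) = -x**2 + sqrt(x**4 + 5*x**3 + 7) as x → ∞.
5*x/2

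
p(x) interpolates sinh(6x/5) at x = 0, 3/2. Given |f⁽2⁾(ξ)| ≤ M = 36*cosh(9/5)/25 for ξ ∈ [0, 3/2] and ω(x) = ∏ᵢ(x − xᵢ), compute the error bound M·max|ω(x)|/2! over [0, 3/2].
81*cosh(9/5)/200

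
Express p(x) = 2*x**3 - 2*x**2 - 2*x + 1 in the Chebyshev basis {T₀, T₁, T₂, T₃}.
(-1/2)T₁ - T₂ + (1/2)T₃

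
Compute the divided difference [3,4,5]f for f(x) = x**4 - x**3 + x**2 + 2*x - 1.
86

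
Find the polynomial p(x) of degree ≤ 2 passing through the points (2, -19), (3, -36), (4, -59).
-3*x**2 - 2*x - 3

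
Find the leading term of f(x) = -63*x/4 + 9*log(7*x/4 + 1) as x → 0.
-441*x**2/32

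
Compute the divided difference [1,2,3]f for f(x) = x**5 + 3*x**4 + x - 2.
165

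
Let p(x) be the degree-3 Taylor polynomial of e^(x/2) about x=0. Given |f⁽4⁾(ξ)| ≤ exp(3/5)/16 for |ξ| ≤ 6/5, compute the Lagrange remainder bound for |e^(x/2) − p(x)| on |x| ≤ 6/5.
27*exp(3/5)/5000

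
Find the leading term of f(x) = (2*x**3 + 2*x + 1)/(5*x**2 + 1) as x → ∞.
2*x/5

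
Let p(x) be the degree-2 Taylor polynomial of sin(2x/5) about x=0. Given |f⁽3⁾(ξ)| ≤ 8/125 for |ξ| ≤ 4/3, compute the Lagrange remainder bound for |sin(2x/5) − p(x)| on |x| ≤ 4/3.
256/10125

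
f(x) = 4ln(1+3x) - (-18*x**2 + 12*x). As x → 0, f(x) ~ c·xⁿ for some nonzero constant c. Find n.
3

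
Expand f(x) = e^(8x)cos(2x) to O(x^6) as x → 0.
1 + 8*x + 30*x**2 + 208*x**3/3 + 322*x**4/3 + 1616*x**5/15 + O(x**6)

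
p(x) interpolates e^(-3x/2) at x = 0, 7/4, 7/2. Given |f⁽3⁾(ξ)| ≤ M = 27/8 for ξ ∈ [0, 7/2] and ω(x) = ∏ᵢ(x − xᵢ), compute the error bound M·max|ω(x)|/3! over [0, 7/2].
343*sqrt(3)/512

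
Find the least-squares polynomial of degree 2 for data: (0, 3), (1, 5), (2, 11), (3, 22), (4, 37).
106/35 + (-5/14)x + (31/14)x²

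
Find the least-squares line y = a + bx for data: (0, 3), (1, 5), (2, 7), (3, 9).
a = 3, b = 2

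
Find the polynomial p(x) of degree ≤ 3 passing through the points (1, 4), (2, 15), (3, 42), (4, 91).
x**3 + 2*x**2 - 2*x + 3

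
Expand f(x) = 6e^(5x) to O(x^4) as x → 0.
6 + 30*x + 75*x**2 + 125*x**3 + O(x**4)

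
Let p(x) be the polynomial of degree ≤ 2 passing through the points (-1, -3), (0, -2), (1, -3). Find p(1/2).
-9/4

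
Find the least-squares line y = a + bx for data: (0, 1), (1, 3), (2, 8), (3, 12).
a = 3/10, b = 19/5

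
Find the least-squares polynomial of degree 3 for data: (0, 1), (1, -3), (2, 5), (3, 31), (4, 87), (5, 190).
38/63 + (-508/189)x + (-421/252)x² + (211/108)x³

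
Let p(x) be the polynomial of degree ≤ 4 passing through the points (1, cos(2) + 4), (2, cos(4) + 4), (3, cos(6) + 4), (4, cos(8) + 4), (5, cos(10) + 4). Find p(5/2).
15*cos(4)/32 + 3*cos(10)/128 - 5*cos(2)/128 - 5*cos(8)/32 + 45*cos(6)/64 + 4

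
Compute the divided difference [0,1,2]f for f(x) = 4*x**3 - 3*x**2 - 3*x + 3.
9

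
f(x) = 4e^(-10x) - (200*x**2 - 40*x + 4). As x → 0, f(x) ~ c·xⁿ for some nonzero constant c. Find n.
3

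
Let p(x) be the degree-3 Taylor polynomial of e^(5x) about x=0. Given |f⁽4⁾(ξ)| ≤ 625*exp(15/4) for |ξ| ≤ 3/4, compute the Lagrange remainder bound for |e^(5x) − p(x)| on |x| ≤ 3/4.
16875*exp(15/4)/2048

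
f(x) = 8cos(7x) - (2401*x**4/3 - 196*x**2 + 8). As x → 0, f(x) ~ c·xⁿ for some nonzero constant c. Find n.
6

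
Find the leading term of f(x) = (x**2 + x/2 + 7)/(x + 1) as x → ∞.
x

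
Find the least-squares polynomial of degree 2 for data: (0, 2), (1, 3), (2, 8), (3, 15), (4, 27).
71/35 + (-23/35)x + (12/7)x²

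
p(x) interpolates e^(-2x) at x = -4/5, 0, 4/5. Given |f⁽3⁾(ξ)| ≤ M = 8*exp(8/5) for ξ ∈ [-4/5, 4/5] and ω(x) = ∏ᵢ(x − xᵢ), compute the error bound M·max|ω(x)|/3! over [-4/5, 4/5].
512*sqrt(3)*exp(8/5)/3375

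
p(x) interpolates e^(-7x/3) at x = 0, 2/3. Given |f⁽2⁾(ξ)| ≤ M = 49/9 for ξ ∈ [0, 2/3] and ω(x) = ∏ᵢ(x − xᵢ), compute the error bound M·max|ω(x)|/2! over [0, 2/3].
49/162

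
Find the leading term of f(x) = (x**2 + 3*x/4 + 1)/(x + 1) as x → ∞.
x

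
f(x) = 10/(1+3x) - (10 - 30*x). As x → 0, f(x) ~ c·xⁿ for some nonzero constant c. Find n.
2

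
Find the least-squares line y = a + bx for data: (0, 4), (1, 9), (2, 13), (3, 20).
a = 37/10, b = 26/5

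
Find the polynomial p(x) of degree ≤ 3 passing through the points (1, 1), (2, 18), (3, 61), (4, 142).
2*x**3 + x**2 - 2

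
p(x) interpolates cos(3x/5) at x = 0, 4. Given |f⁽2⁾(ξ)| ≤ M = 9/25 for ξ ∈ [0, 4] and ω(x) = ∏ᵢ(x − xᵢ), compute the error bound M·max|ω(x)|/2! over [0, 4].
18/25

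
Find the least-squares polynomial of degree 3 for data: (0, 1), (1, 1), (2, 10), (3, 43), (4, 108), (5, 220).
19/18 + (-157/108)x + (-31/36)x² + (107/54)x³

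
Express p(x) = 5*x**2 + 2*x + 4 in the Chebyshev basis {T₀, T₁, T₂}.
(13/2)T₀ + (2)T₁ + (5/2)T₂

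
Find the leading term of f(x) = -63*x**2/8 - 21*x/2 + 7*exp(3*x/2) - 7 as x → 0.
63*x**3/16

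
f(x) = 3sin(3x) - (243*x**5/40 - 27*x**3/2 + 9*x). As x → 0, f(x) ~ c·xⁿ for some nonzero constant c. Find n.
7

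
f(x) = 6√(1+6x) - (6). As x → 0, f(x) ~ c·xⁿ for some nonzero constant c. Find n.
1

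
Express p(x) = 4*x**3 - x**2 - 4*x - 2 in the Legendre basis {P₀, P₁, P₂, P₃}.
(-7/3)P₀ + (-8/5)P₁ + (-2/3)P₂ + (8/5)P₃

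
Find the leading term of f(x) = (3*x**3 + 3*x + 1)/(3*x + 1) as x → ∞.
x**2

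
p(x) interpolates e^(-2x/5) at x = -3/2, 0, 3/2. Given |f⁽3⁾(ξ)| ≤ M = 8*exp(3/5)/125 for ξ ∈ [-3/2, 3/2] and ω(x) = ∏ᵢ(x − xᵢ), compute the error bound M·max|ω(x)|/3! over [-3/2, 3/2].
sqrt(3)*exp(3/5)/125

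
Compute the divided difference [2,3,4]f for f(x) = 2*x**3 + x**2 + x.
19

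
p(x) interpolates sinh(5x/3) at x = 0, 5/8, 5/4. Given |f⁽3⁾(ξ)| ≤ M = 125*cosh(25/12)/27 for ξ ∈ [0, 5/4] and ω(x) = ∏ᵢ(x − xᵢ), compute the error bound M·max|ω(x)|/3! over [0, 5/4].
15625*sqrt(3)*cosh(25/12)/373248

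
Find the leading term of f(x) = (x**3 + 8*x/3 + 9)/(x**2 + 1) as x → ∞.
x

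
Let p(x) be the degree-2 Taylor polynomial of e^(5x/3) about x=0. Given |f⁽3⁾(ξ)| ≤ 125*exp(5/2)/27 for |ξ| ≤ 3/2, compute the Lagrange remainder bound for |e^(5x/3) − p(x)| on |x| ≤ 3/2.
125*exp(5/2)/48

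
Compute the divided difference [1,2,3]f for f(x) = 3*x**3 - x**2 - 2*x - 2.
17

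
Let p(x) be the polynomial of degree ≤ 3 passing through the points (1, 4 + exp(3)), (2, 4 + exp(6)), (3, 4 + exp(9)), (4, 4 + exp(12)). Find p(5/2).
-exp(12)/16 - exp(3)/16 + 4 + 9*exp(6)/16 + 9*exp(9)/16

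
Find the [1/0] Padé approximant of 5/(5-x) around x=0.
x/5 + 1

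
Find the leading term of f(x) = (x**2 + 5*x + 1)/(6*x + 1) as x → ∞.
x/6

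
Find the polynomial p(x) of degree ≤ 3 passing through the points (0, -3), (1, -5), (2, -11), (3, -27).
-x**3 + x**2 - 2*x - 3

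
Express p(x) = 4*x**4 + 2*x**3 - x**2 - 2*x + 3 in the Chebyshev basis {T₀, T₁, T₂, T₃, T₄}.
(4)T₀ + (-1/2)T₁ + (3/2)T₂ + (1/2)T₃ + (1/2)T₄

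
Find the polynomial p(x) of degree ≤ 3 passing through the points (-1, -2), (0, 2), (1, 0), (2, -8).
-3*x**2 + x + 2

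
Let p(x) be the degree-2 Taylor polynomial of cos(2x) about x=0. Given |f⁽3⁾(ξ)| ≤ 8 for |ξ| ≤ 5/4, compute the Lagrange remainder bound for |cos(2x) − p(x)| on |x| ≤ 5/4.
125/48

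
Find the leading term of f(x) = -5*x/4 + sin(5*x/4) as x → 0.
-125*x**3/384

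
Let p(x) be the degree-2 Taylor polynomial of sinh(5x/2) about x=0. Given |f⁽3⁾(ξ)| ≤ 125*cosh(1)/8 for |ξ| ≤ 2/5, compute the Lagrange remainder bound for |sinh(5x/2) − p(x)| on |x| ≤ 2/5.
cosh(1)/6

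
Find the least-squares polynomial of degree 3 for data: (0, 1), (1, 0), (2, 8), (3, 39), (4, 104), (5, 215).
137/126 + (-1763/756)x + (-269/252)x² + (109/54)x³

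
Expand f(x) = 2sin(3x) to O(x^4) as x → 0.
6*x - 9*x**3 + O(x**4)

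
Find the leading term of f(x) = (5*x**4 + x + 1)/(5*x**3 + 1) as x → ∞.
x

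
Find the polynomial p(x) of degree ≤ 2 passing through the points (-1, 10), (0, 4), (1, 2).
2*x**2 - 4*x + 4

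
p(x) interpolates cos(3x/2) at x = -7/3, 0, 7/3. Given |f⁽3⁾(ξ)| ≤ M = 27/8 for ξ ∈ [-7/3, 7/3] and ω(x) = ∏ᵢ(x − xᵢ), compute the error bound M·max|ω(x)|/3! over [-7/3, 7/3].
343*sqrt(3)/216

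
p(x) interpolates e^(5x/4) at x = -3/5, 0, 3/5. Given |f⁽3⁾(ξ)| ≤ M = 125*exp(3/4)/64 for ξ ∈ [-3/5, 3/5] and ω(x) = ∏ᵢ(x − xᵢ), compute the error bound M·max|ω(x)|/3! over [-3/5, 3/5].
sqrt(3)*exp(3/4)/64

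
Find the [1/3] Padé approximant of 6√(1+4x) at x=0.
(21*x + 6)/(x**3 - x**2 + 3*x/2 + 1)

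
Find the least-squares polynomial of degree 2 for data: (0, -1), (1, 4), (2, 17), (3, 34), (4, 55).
-51/35 + (137/35)x + (18/7)x²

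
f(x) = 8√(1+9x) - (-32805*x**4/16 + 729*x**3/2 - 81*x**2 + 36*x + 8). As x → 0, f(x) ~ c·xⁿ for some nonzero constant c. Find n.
5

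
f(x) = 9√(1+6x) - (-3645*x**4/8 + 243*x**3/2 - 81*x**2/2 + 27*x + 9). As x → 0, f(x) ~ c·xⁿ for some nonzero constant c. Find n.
5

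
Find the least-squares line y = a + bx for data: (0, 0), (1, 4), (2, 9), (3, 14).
a = -3/10, b = 47/10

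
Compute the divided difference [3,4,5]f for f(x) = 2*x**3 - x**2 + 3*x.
23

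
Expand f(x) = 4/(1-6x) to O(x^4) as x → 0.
4 + 24*x + 144*x**2 + 864*x**3 + O(x**4)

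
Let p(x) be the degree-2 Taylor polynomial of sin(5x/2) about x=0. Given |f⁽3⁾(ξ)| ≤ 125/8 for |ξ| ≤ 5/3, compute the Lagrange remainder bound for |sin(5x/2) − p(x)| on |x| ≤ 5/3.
15625/1296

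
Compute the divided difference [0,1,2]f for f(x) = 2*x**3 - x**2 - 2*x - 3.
5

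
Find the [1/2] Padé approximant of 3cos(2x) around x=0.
3/(2*x**2 + 1)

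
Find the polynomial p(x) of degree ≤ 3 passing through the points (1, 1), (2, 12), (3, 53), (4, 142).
3*x**3 - 3*x**2 - x + 2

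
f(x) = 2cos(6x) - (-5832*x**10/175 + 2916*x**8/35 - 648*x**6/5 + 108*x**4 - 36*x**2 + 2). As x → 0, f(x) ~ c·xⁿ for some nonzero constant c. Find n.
12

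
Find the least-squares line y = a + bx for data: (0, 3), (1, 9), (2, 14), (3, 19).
a = 33/10, b = 53/10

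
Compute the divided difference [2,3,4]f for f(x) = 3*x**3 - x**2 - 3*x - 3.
26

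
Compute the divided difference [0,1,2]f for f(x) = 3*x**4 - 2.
21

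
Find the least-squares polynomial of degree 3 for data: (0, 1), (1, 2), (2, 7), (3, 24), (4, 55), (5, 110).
62/63 + (247/378)x + (-43/63)x² + (53/54)x³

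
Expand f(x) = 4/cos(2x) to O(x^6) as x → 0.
4 + 8*x**2 + 40*x**4/3 + O(x**6)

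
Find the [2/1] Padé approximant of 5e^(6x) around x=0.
(30*x**2 + 20*x + 5)/(1 - 2*x)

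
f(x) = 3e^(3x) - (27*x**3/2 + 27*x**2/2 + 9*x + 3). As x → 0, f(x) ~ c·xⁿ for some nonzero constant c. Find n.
4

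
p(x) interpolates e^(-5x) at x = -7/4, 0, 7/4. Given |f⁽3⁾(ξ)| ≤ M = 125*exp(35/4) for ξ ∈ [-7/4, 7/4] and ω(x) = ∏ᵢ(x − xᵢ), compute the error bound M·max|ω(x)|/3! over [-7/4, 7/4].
42875*sqrt(3)*exp(35/4)/1728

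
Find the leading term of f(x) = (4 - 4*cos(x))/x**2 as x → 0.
2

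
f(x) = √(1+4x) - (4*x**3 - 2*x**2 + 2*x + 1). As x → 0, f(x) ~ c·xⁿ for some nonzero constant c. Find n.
4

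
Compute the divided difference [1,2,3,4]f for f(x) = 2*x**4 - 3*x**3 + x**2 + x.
17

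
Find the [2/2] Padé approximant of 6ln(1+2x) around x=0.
12*x*(x + 1)/(2*x**2/3 + 2*x + 1)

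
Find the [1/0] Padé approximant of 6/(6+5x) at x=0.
1 - 5*x/6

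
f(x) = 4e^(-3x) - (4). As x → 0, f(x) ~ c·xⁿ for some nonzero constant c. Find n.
1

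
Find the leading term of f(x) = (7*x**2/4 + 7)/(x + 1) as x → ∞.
7*x/4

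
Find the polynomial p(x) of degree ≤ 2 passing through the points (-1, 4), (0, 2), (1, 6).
3*x**2 + x + 2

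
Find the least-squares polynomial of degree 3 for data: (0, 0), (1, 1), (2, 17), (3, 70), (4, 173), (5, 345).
1/6 + (-673/252)x + (1/42)x² + (103/36)x³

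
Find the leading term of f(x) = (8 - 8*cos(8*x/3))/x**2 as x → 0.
256/9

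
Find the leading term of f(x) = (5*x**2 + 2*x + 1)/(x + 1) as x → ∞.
5*x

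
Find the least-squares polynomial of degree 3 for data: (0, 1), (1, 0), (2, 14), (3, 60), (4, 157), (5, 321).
64/63 + (-985/378)x + (-341/252)x² + (317/108)x³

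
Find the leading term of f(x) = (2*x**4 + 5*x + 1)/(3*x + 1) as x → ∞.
2*x**3/3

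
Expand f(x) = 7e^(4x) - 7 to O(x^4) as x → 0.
28*x + 56*x**2 + 224*x**3/3 + O(x**4)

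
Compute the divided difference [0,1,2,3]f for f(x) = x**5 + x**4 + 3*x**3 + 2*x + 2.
34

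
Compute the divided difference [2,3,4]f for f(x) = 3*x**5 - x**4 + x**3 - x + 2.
809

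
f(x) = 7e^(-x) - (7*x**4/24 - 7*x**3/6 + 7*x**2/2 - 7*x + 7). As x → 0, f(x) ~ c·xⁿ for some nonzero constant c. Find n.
5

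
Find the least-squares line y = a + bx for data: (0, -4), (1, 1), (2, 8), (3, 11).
a = -19/5, b = 26/5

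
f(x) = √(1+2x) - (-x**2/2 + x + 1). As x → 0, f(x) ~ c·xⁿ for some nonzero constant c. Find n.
3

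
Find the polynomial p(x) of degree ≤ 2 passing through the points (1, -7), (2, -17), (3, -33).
-3*x**2 - x - 3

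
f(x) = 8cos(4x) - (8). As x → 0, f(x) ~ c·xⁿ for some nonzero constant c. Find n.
2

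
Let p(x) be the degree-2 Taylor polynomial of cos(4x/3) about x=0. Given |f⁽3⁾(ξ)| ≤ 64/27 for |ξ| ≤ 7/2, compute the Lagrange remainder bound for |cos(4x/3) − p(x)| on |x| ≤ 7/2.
1372/81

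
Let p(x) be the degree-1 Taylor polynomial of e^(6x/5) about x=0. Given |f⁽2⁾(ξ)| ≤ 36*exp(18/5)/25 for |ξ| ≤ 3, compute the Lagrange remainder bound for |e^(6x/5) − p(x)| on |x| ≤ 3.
162*exp(18/5)/25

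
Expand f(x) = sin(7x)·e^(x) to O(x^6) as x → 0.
7*x + 7*x**2 - 161*x**3/3 - 56*x**4 + 3353*x**5/30 + O(x**6)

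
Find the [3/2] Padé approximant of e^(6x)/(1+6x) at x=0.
(576*x**3/55 + 513*x**2/55 + 252*x/55 + 1)/(-477*x**2/55 + 252*x/55 + 1)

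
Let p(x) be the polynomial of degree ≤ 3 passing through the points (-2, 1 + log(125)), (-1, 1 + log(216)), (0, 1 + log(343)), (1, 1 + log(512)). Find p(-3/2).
1 + log(72*2**(3/8)*3**(13/16)*5**(15/16)*7**(1/16)/7)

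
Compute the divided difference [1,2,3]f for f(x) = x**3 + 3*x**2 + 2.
9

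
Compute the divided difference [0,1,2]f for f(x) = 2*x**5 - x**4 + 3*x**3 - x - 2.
32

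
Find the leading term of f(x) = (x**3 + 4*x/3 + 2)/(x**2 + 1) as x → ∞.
x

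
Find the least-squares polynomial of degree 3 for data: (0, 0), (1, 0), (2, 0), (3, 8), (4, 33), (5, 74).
5/18 + (-23/756)x + (-125/63)x² + (107/108)x³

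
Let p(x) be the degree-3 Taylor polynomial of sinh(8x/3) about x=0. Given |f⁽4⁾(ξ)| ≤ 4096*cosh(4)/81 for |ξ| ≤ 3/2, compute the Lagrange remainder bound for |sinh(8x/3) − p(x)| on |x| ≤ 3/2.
32*cosh(4)/3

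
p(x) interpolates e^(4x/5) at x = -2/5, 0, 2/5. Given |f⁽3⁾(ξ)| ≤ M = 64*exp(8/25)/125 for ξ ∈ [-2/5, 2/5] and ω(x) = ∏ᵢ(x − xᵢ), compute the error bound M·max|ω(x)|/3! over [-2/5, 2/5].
512*sqrt(3)*exp(8/25)/421875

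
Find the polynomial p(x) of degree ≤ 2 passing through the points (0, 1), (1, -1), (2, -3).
1 - 2*x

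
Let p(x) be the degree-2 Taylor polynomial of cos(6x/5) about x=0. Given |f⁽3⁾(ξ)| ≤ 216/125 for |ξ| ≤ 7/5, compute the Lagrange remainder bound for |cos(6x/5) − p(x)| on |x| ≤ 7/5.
12348/15625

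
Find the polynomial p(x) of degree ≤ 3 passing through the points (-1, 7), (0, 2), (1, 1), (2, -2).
-x**3 + 2*x**2 - 2*x + 2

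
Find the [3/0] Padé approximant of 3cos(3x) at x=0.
3 - 27*x**2/2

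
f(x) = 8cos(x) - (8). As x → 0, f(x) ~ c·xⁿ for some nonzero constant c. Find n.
2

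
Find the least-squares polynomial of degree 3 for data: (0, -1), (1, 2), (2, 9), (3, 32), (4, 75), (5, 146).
-17/21 + (13/9)x + (-11/21)x² + (11/9)x³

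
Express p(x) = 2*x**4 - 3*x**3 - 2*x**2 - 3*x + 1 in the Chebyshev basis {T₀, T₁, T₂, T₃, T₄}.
(3/4)T₀ + (-21/4)T₁ + (-3/4)T₃ + (1/4)T₄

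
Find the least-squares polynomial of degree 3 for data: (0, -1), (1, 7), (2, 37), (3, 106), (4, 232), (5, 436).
-143/126 + (461/108)x + (293/252)x² + (167/54)x³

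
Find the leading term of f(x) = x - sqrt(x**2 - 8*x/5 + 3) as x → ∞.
4/5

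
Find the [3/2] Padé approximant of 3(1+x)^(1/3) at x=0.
(7*x**3/135 + 7*x**2/5 + 21*x/5 + 3)/(2*x**2/9 + 16*x/15 + 1)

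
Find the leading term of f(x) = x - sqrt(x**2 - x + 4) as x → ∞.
1/2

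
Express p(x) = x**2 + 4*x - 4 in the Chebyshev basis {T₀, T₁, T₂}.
(-7/2)T₀ + (4)T₁ + (1/2)T₂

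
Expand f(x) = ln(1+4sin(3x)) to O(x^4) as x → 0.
12*x - 72*x**2 + 558*x**3 + O(x**4)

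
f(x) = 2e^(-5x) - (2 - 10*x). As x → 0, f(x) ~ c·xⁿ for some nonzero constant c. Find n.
2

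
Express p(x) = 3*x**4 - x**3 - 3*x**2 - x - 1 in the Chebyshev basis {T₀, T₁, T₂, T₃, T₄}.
(-11/8)T₀ + (-7/4)T₁ + (-1/4)T₃ + (3/8)T₄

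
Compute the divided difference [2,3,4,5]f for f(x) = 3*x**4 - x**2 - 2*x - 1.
42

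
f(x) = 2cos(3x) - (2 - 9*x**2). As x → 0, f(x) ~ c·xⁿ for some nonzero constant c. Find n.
4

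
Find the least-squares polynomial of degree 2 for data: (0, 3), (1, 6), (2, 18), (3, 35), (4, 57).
89/35 + (99/70)x + (43/14)x²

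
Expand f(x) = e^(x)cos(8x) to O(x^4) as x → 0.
1 + x - 63*x**2/2 - 191*x**3/6 + O(x**4)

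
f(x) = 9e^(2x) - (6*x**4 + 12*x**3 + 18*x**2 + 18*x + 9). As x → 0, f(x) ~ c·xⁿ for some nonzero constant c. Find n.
5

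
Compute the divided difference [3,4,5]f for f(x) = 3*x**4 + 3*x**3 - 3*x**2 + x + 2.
324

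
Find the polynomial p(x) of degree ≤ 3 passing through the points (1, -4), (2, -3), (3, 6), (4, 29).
x**3 - 2*x**2 - 3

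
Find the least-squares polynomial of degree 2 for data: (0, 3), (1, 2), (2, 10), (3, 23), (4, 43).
19/7 + (-233/70)x + (47/14)x²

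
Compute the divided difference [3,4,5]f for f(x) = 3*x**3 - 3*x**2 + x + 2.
33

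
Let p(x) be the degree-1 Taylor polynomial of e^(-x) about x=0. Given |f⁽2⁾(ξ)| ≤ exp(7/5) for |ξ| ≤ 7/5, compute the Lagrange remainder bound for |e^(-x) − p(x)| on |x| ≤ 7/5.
49*exp(7/5)/50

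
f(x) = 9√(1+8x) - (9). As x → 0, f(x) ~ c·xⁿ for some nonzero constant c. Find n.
1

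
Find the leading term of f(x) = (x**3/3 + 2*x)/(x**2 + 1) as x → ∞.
x/3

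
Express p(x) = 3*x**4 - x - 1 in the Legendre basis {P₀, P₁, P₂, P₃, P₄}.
(-2/5)P₀ - P₁ + (12/7)P₂ + (24/35)P₄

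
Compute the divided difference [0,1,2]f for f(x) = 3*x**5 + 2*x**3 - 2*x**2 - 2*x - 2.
49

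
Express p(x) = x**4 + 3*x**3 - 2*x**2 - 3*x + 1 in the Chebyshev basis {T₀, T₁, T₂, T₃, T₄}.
(3/8)T₀ + (-3/4)T₁ + (-1/2)T₂ + (3/4)T₃ + (1/8)T₄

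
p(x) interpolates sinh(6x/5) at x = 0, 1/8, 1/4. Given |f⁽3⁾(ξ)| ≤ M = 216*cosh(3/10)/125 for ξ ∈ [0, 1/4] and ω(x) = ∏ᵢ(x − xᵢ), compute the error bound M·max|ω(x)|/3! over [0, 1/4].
sqrt(3)*cosh(3/10)/8000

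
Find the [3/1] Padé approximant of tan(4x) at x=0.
64*x**3/3 + 4*x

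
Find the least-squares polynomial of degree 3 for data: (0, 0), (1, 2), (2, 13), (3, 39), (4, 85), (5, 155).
1/14 + (-121/84)x + (65/28)x² + (5/6)x³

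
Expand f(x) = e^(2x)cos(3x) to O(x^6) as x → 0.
1 + 2*x - 5*x**2/2 - 23*x**3/3 - 119*x**4/24 + 61*x**5/60 + O(x**6)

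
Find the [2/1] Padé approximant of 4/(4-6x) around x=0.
1/(1 - 3*x/2)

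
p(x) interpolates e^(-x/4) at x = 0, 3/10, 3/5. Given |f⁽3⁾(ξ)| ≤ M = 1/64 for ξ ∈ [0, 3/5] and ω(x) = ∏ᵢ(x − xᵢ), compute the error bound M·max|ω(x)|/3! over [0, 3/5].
sqrt(3)/64000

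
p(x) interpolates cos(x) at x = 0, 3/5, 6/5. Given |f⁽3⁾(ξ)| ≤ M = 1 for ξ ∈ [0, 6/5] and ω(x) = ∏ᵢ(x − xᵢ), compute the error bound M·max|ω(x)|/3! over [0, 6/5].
sqrt(3)/125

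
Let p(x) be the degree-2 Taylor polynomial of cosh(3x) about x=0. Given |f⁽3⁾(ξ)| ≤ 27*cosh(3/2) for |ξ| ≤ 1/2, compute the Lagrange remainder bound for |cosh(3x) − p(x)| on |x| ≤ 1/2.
9*cosh(3/2)/16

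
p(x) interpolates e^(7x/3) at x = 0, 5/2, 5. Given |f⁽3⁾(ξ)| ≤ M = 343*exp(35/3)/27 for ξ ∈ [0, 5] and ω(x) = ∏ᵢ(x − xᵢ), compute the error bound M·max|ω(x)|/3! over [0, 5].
42875*sqrt(3)*exp(35/3)/5832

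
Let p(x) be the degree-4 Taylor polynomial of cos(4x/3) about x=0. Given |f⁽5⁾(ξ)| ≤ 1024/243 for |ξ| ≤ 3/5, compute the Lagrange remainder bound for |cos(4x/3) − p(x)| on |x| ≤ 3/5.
128/46875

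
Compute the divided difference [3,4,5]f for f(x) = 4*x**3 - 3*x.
48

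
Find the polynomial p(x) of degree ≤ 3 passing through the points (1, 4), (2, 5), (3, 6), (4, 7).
x + 3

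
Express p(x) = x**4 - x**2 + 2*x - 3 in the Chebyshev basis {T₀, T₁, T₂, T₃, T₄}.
(-25/8)T₀ + (2)T₁ + (1/8)T₄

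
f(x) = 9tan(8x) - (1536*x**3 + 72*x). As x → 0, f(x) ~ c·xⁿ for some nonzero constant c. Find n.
5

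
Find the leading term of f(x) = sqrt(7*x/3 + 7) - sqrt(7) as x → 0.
sqrt(7)*x/6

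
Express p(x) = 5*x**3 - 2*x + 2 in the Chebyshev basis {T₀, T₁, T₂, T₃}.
(2)T₀ + (7/4)T₁ + (5/4)T₃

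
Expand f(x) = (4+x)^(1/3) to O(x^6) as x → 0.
2**(2/3) + 2**(2/3)*x/12 - 2**(2/3)*x**2/144 + 5*2**(2/3)*x**3/5184 - 5*2**(2/3)*x**4/31104 + 11*2**(2/3)*x**5/373248 + O(x**6)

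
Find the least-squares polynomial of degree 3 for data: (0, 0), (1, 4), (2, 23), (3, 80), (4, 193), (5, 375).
5/14 + (-15/28)x + (3/28)x² + (3)x³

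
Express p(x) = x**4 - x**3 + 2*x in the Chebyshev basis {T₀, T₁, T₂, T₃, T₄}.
(3/8)T₀ + (5/4)T₁ + (1/2)T₂ + (-1/4)T₃ + (1/8)T₄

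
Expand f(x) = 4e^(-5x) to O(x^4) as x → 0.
4 - 20*x + 50*x**2 - 250*x**3/3 + O(x**4)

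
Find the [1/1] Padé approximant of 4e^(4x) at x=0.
(8*x + 4)/(1 - 2*x)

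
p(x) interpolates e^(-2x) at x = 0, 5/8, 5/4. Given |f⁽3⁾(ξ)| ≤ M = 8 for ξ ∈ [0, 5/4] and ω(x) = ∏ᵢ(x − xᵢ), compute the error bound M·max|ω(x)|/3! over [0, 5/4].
125*sqrt(3)/1728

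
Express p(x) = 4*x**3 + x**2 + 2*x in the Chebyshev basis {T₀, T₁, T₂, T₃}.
(1/2)T₀ + (5)T₁ + (1/2)T₂ + T₃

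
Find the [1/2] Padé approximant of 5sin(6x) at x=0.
30*x/(6*x**2 + 1)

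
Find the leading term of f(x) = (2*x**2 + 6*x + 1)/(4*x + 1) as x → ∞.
x/2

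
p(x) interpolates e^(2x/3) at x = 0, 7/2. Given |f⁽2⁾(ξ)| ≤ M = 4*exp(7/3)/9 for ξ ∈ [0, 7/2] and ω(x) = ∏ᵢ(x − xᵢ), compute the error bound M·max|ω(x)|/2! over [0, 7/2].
49*exp(7/3)/72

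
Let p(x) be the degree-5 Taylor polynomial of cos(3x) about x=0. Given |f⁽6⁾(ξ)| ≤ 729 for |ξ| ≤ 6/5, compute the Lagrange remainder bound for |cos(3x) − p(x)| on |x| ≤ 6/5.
236196/78125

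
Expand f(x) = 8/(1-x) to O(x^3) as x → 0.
8 + 8*x + 8*x**2 + O(x**3)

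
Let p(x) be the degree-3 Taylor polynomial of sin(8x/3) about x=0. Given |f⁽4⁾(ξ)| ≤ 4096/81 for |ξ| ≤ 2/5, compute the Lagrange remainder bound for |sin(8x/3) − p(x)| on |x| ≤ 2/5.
8192/151875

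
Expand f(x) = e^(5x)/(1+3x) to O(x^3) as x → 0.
1 + 2*x + 13*x**2/2 + O(x**3)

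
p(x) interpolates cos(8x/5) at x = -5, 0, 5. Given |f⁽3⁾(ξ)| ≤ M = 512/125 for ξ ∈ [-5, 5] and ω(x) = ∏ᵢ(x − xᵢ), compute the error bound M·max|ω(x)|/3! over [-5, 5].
512*sqrt(3)/27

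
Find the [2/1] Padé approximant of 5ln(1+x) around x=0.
5*x*(x + 6)/(6*(2*x/3 + 1))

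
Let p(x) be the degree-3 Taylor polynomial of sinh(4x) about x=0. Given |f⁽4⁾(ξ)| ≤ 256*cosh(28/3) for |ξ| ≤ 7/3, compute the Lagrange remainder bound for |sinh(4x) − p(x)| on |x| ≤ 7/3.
76832*cosh(28/3)/243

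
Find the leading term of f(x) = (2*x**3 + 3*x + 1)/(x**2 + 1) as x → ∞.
2*x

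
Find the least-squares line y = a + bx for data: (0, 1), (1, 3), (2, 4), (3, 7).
a = 9/10, b = 19/10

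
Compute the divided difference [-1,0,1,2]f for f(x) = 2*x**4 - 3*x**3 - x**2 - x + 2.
1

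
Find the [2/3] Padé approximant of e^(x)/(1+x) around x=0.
(13*x**2/140 + 18*x/35 + 1)/(8*x**3/105 - 57*x**2/140 + 18*x/35 + 1)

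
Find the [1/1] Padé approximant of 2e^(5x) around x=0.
(5*x + 2)/(1 - 5*x/2)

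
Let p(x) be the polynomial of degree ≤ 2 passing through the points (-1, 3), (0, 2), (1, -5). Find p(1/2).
-3/4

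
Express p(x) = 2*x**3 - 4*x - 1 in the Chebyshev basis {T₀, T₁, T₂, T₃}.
-T₀ + (-5/2)T₁ + (1/2)T₃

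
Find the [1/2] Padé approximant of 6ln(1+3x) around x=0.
18*x/(-3*x**2/4 + 3*x/2 + 1)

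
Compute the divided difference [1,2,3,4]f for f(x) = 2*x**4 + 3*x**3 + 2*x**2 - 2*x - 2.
23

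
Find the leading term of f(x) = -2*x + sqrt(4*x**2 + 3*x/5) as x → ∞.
3/20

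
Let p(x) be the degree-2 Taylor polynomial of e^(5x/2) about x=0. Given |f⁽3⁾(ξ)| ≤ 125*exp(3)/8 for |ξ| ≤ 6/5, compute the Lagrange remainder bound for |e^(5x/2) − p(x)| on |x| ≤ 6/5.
9*exp(3)/2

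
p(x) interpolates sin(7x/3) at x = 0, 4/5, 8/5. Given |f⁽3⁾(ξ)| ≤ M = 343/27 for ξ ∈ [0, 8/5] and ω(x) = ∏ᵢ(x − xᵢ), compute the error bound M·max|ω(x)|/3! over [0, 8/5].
21952*sqrt(3)/91125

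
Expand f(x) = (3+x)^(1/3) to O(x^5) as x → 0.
3**(1/3) + 3**(1/3)*x/9 - 3**(1/3)*x**2/81 + 5*3**(1/3)*x**3/2187 - 10*3**(1/3)*x**4/19683 + O(x**5)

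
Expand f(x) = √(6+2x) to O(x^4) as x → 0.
sqrt(6) + sqrt(6)*x/6 - sqrt(6)*x**2/72 + sqrt(6)*x**3/432 + O(x**4)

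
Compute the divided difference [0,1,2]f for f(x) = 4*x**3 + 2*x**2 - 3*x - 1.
14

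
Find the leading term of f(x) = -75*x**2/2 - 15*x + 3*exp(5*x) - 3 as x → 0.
125*x**3/2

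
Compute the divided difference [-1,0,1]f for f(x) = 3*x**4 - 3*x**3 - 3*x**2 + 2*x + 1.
0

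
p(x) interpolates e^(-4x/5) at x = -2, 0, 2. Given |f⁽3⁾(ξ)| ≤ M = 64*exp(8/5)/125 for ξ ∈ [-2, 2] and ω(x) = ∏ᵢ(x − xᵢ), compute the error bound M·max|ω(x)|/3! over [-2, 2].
512*sqrt(3)*exp(8/5)/3375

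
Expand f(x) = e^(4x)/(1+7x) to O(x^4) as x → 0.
1 - 3*x + 29*x**2 - 577*x**3/3 + O(x**4)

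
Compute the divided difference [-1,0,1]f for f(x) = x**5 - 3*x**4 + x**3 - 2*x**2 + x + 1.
-5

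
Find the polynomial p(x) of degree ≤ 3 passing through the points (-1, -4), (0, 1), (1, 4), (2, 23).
3*x**3 - x**2 + x + 1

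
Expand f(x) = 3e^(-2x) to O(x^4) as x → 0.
3 - 6*x + 6*x**2 - 4*x**3 + O(x**4)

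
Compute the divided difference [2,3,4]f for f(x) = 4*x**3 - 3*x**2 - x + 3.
33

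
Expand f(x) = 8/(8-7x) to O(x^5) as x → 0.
1 + 7*x/8 + 49*x**2/64 + 343*x**3/512 + 2401*x**4/4096 + O(x**5)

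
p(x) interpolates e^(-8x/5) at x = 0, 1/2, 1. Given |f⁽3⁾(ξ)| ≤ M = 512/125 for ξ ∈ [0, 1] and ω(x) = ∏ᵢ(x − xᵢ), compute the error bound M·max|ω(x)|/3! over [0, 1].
64*sqrt(3)/3375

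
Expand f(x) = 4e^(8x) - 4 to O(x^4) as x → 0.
32*x + 128*x**2 + 1024*x**3/3 + O(x**4)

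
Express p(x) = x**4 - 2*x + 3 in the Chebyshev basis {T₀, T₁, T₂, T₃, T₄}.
(27/8)T₀ + (-2)T₁ + (1/2)T₂ + (1/8)T₄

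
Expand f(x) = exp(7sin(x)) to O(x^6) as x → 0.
1 + 7*x + 49*x**2/2 + 56*x**3 + 735*x**4/8 + 1673*x**5/15 + O(x**6)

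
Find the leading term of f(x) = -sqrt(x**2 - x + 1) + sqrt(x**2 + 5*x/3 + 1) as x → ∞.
4/3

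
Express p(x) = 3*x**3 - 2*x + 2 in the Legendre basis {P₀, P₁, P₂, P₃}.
(2)P₀ + (-1/5)P₁ + (6/5)P₃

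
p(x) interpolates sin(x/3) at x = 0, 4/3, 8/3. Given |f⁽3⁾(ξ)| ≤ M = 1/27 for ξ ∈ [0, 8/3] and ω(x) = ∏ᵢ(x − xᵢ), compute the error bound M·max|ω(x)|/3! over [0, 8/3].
64*sqrt(3)/19683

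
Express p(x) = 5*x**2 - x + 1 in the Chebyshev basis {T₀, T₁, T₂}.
(7/2)T₀ - T₁ + (5/2)T₂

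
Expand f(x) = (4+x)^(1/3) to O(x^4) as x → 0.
2**(2/3) + 2**(2/3)*x/12 - 2**(2/3)*x**2/144 + 5*2**(2/3)*x**3/5184 + O(x**4)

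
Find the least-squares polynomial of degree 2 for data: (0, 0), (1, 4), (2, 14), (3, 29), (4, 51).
2/35 + (69/70)x + (41/14)x²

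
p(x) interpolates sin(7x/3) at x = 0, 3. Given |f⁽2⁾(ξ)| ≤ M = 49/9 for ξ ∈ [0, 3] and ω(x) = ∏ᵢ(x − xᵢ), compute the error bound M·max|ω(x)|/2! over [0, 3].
49/8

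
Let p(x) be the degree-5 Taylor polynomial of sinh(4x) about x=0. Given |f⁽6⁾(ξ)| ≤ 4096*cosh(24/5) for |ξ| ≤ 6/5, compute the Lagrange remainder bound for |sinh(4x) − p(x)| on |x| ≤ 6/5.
1327104*cosh(24/5)/78125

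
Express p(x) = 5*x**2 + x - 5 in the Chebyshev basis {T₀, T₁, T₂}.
(-5/2)T₀ + T₁ + (5/2)T₂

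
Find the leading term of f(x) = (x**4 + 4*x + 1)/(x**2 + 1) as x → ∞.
x**2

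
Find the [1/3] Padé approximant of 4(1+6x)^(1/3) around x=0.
(20*x + 4)/(8*x**3/3 - 2*x**2 + 3*x + 1)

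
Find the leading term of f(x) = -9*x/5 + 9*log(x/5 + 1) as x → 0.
-9*x**2/50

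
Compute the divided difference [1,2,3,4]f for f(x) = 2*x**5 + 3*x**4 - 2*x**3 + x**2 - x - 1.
158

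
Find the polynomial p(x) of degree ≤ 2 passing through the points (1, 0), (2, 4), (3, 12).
2*x**2 - 2*x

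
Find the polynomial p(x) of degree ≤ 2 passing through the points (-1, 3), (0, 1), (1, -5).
-2*x**2 - 4*x + 1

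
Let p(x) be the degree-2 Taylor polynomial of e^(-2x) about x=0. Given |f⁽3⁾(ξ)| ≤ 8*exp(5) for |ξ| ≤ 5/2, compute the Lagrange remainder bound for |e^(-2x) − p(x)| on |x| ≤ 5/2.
125*exp(5)/6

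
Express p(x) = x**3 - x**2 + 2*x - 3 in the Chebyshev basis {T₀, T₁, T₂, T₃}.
(-7/2)T₀ + (11/4)T₁ + (-1/2)T₂ + (1/4)T₃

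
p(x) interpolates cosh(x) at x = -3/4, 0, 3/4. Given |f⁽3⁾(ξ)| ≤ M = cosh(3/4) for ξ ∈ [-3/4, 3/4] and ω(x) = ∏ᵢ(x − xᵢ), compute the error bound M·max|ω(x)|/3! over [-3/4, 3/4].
sqrt(3)*cosh(3/4)/64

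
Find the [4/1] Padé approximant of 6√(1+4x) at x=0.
(36*x**4/5 - 48*x**3/5 + 108*x**2/5 + 144*x/5 + 6)/(14*x/5 + 1)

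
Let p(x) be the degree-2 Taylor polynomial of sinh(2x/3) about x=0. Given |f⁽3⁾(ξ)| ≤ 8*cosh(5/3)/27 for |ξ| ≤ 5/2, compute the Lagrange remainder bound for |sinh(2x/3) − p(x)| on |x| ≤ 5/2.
125*cosh(5/3)/162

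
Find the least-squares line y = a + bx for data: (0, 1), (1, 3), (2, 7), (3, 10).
a = 3/5, b = 31/10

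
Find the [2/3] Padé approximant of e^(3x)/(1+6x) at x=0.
(117*x**2/148 + 282*x/185 + 1)/(3177*x**3/740 - 6021*x**2/740 + 837*x/185 + 1)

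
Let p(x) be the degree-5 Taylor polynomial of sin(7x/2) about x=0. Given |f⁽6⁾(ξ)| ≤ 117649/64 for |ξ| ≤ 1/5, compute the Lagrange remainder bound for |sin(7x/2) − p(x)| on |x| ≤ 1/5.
117649/720000000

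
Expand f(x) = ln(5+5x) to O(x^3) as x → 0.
log(5) + x - x**2/2 + O(x**3)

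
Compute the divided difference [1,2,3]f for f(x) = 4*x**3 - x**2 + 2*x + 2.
23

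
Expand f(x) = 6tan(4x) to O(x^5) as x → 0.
24*x + 128*x**3 + O(x**5)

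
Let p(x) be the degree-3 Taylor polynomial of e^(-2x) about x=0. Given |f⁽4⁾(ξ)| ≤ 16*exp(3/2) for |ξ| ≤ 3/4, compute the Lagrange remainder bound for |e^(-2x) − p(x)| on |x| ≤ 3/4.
27*exp(3/2)/128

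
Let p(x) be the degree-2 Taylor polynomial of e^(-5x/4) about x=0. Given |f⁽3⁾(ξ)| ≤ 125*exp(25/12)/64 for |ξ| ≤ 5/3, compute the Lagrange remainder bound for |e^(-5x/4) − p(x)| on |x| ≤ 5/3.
15625*exp(25/12)/10368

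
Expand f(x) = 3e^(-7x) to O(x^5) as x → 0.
3 - 21*x + 147*x**2/2 - 343*x**3/2 + 2401*x**4/8 + O(x**5)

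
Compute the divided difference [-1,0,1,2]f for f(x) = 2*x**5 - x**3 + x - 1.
9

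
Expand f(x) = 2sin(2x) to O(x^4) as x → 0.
4*x - 8*x**3/3 + O(x**4)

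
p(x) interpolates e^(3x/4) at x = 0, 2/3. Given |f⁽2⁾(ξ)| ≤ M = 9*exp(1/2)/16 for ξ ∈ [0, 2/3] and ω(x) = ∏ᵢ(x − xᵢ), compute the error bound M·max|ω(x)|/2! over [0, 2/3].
exp(1/2)/32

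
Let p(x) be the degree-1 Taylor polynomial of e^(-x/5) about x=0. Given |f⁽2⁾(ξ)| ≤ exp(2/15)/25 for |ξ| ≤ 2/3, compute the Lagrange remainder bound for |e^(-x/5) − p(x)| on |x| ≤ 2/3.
2*exp(2/15)/225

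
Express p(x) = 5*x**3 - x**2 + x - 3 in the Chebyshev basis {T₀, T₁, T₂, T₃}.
(-7/2)T₀ + (19/4)T₁ + (-1/2)T₂ + (5/4)T₃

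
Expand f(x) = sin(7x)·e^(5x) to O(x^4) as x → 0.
7*x + 35*x**2 + 91*x**3/3 + O(x**4)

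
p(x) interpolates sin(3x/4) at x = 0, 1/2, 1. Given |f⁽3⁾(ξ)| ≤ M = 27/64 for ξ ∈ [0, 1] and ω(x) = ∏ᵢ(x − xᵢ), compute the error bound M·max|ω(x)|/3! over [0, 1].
sqrt(3)/512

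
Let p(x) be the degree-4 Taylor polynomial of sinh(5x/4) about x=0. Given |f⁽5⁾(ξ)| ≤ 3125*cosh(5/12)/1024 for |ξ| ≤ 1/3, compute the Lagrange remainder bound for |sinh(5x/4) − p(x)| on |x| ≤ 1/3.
625*cosh(5/12)/5971968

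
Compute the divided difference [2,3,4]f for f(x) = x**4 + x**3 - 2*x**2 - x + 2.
62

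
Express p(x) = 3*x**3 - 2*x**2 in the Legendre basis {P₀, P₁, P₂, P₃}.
(-2/3)P₀ + (9/5)P₁ + (-4/3)P₂ + (6/5)P₃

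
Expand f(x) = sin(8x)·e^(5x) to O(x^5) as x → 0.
8*x + 40*x**2 + 44*x**3/3 - 260*x**4 + O(x**5)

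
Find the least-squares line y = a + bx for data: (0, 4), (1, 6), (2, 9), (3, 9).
a = 43/10, b = 9/5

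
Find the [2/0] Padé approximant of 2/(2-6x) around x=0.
9*x**2 + 3*x + 1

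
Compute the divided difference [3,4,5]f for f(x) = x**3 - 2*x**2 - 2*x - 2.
10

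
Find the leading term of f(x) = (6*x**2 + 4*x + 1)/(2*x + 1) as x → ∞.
3*x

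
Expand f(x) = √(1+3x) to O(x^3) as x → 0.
1 + 3*x/2 - 9*x**2/8 + O(x**3)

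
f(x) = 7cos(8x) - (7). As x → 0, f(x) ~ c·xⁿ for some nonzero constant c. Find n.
2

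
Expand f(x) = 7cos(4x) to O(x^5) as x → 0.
7 - 56*x**2 + 224*x**4/3 + O(x**5)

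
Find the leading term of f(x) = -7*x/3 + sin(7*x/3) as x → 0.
-343*x**3/162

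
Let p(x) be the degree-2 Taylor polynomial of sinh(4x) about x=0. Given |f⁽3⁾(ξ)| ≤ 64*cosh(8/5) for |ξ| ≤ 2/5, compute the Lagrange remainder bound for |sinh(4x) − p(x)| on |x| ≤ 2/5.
256*cosh(8/5)/375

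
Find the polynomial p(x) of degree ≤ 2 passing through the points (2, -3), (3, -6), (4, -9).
3 - 3*x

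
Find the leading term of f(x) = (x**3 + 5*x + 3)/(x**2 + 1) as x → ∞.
x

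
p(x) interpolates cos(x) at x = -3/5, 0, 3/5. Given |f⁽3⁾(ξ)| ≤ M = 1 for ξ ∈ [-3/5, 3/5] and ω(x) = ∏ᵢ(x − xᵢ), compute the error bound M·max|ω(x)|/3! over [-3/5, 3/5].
sqrt(3)/125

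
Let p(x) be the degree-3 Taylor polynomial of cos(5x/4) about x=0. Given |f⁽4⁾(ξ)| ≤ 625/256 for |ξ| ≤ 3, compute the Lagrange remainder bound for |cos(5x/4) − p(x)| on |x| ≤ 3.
16875/2048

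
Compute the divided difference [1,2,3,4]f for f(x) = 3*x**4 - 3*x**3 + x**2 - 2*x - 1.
27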